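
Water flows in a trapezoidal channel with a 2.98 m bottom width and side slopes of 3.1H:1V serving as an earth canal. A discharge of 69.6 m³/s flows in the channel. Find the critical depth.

y_c = 2.1 m

At critical depth, Q² T / (g A³) = 1, i.e. A³/T = Q²/g = 69.6²/9.81 = 493.8.
Try y = 2.62 m: A³/T = 1280 — over.
Try y = 1.7 m: A³/T = 204 — short.
Try y = 2.1 m: A³/T = 494.7 — close enough.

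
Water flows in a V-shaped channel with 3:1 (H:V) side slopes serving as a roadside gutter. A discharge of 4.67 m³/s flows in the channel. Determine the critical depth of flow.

y_c = 0.868 m

At critical depth, Q² T / (g A³) = 1, i.e. A³/T = Q²/g = 4.67²/9.81 = 2.223.
Try y = 0.621 m: A³/T = 0.4156 — low.
Try y = 0.868 m: A³/T = 2.217 — matches.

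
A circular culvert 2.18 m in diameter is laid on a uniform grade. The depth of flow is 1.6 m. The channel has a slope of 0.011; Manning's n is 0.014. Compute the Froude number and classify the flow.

supercritical

For a circular section of diameter D = 2.18 m at depth y = 1.6 m, the central angle is θ = 2 arccos(1 − 2y/D) = 4.115 rad. Then A = (D²/8)(θ − sin θ) = 2.936 m² and P = Dθ/2 = 4.486 m.
Hydraulic radius R = A/P = 2.936/4.486 = 0.6545 m.
V = (1/n) R^(2/3) √S = (1/0.014) × 0.6545^(2/3) × √0.011 = 5.647 m/s. Hydraulic depth D_h = A/T = 2.936/1.927 = 1.524 m.
Froude number Fr = V/√(g·D_h) = 5.647/√(9.81×1.524) = 1.46, which is greater than 1, so the flow is supercritical.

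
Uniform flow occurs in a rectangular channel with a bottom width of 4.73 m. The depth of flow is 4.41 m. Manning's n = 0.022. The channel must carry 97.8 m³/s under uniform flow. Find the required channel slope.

S = 0.00599

Flow area A = b·y = 4.73 × 4.41 = 20.86 m². Wetted perimeter P = b + 2y = 4.73 + 2×4.41 = 13.55 m.
Hydraulic radius R = A/P = 20.86/13.55 = 1.539 m.
From Manning's equation, S = [nQ / (1 A R^(2/3))]² = [0.022 × 97.8 / (1 × 20.86 × 1.539^(2/3))]² = 0.00599.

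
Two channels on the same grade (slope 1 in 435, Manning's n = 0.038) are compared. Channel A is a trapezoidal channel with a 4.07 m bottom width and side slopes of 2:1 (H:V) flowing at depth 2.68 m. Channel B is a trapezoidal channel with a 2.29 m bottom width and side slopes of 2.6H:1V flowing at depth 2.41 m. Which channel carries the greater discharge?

channel A

Channel A: With bottom width b = 4.07 m and side slope z = 2: A = (b + zy)y = (4.07 + 2×2.68)×2.68 = 25.27 m²; P = b + 2y√(1+z²) = 4.07 + 2×2.68×2.236 = 16.06 m. Hydraulic radius R = A/P = 25.27/16.06 = 1.574 m. Q_A = (1/0.038)·25.27·1.574^(2/3)·√0.002299 = 43.15 m³/s.
Channel B: With bottom width b = 2.29 m and side slope z = 2.6: A = (b + zy)y = (2.29 + 2.6×2.41)×2.41 = 20.62 m²; P = b + 2y√(1+z²) = 2.29 + 2×2.41×2.786 = 15.72 m. Hydraulic radius R = A/P = 20.62/15.72 = 1.312 m. Q_B = (1/0.038)·20.62·1.312^(2/3)·√0.002299 = 31.18 m³/s.
Q_A = 43.15 m³/s vs Q_B = 31.18 m³/s, so channel A carries more.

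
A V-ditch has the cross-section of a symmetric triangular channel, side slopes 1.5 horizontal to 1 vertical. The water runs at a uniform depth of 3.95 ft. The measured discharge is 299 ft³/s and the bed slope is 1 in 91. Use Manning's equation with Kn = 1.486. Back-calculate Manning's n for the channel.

For a triangular section with side slope z = 1.5: A = zy² = 1.5×3.95² = 23.4 ft²; P = 2y√(1+z²) = 2×3.95×1.803 = 14.24 ft.
Hydraulic radius R = A/P = 23.4/14.24 = 1.643 ft.
Rearranging Manning's equation: n = (1.486/Q) A R^(2/3) S^(1/2) = (1.486/299) × 23.4 × 1.643^(2/3) × √0.01099 = 0.017.

n = 0.017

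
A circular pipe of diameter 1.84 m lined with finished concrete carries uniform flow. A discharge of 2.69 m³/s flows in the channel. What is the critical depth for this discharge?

y_c = 0.797 m

At critical depth, Q² T / (g A³) = 1, i.e. A³/T = Q²/g = 2.69²/9.81 = 0.7376.
Try y = 0.931 m: A³/T = 1.337 — over.
Try y = 0.681 m: A³/T = 0.4032 — short.
Try y = 0.797 m: A³/T = 0.7377 — ≈ 0.7376.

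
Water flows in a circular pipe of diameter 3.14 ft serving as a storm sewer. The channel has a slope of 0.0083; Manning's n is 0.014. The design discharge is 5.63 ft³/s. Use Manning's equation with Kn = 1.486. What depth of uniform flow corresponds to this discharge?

y_n = 0.631 ft

Manning's equation rearranged: A R^(2/3) = nQ / (1.486·√S) = 0.014 × 5.63 / (1.486 × √0.0083) = 0.5822.
Try y = 0.751 ft: A R^(2/3) = 0.8266 — high.
Try y = 0.558 ft: A R^(2/3) = 0.4537 — low.
Try y = 0.631 ft: A R^(2/3) = 0.5827 — ≈ 0.5822.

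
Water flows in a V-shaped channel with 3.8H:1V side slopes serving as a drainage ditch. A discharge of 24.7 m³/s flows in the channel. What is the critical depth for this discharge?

y_c = 1.54 m

At critical depth, Q² T / (g A³) = 1, i.e. A³/T = Q²/g = 24.7²/9.81 = 62.19.
At y = 1.67 m: A³/T = 93.78 — over.
At y = 1.24 m: A³/T = 21.17 — short.
At y = 1.54 m: A³/T = 62.54 — close enough.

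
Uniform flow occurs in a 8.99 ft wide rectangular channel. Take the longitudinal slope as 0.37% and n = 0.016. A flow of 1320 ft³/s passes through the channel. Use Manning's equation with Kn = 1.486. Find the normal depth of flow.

y_n = 11.8 ft

Manning's equation rearranged: A R^(2/3) = nQ / (1.486·√S) = 0.016 × 1320 / (1.486 × √0.0037) = 233.7.
At y = 9.68 ft: A R^(2/3) = 183.8 — short.
At y = 13.9 ft: A R^(2/3) = 282.4 — over.
At y = 11.8 ft: A R^(2/3) = 233 — close enough.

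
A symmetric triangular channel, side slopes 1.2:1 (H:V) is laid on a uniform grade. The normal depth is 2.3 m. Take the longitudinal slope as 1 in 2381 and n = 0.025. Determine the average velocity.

V = 0.755 m/s

For a triangular section with side slope z = 1.2: A = zy² = 1.2×2.3² = 6.348 m²; P = 2y√(1+z²) = 2×2.3×1.562 = 7.185 m.
Hydraulic radius R = A/P = 6.348/7.185 = 0.8835 m.
From Manning's equation, V = (1/n) R^(2/3) S^(1/2) = (1/0.025) × 0.8835^(2/3) × 0.00042^(1/2) = 0.755 m/s.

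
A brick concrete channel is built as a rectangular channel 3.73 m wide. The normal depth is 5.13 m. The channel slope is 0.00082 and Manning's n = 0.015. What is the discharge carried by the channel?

Flow area A = b·y = 3.73 × 5.13 = 19.13 m². Wetted perimeter P = b + 2y = 3.73 + 2×5.13 = 13.99 m.
Hydraulic radius R = A/P = 19.13/13.99 = 1.368 m.
Manning's equation: Q = (1/n) A R^(2/3) S^(1/2) = (1/0.015) × 19.13 × 1.368^(2/3) × 0.00082^(1/2) = 45 m³/s.

Q = 45 m³/s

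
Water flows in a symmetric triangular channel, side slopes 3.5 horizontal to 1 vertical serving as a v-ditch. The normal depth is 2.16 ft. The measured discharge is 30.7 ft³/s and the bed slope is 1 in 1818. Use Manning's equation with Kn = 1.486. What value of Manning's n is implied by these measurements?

n = 0.019

For a triangular section with side slope z = 3.5: A = zy² = 3.5×2.16² = 16.33 ft²; P = 2y√(1+z²) = 2×2.16×3.64 = 15.73 ft.
Hydraulic radius R = A/P = 16.33/15.73 = 1.038 ft.
Rearranging Manning's equation: n = (1.486/Q) A R^(2/3) S^(1/2) = (1.486/30.7) × 16.33 × 1.038^(2/3) × √0.0005501 = 0.019.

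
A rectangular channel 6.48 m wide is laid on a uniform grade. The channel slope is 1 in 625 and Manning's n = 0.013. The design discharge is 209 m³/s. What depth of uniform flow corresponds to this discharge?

Manning's equation rearranged: A R^(2/3) = nQ / (1·√S) = 0.013 × 209 / (√0.0016) = 67.92.
At y = 4.32 m: A R^(2/3) = 42.21 — low.
At y = 7.9 m: A R^(2/3) = 89.14 — high.
At y = 6.31 m: A R^(2/3) = 67.92 — close enough.

y_n = 6.31 m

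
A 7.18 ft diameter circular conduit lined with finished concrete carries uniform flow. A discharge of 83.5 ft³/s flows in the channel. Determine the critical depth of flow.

y_c = 2.32 ft

At critical depth, Q² T / (g A³) = 1, i.e. A³/T = Q²/g = 83.5²/32.2 = 216.5.
Try y = 2.77 ft: A³/T = 427.9 — high.
Try y = 2.07 ft: A³/T = 138.9 — low.
Try y = 2.32 ft: A³/T = 216 — close enough.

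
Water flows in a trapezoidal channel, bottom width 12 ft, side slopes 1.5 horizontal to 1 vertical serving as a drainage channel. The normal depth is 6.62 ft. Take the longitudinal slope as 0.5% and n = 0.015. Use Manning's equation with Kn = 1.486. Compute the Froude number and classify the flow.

supercritical

With bottom width b = 12 ft and side slope z = 1.5: A = (b + zy)y = (12 + 1.5×6.62)×6.62 = 145.2 ft²; P = b + 2y√(1+z²) = 12 + 2×6.62×1.803 = 35.87 ft.
Hydraulic radius R = A/P = 145.2/35.87 = 4.047 ft.
V = (1.486/n) R^(2/3) √S = (1.486/0.015) × 4.047^(2/3) × √0.005 = 17.79 ft/s. Hydraulic depth D_h = A/T = 145.2/31.86 = 4.557 ft.
Froude number Fr = V/√(g·D_h) = 17.79/√(32.2×4.557) = 1.47, which is greater than 1, so the flow is supercritical.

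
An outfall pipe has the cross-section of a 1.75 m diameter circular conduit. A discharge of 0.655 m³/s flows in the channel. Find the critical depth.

y_c = 0.39 m

At critical depth, Q² T / (g A³) = 1, i.e. A³/T = Q²/g = 0.655²/9.81 = 0.04373.
Try y = 0.471 m: A³/T = 0.09144 — over.
Try y = 0.296 m: A³/T = 0.01486 — short.
Try y = 0.39 m: A³/T = 0.04381 — close enough.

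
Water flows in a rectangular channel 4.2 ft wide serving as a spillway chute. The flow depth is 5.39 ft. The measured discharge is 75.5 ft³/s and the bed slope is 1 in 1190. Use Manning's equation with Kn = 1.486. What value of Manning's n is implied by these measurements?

Flow area A = b·y = 4.2 × 5.39 = 22.64 ft². Wetted perimeter P = b + 2y = 4.2 + 2×5.39 = 14.98 ft.
Hydraulic radius R = A/P = 22.64/14.98 = 1.511 ft.
Rearranging Manning's equation: n = (1.486/Q) A R^(2/3) S^(1/2) = (1.486/75.5) × 22.64 × 1.511^(2/3) × √0.0008403 = 0.017.

n = 0.017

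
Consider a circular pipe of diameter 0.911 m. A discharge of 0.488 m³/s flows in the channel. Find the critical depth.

At critical depth, Q² T / (g A³) = 1, i.e. A³/T = Q²/g = 0.488²/9.81 = 0.02428.
Try y = 0.311 m: A³/T = 0.008784 — short.
Try y = 0.46 m: A³/T = 0.03945 — over.
Try y = 0.405 m: A³/T = 0.02425 — ≈ 0.02428.

y_c = 0.405 m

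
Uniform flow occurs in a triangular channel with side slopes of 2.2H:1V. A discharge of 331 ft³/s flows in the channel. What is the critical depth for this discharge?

At critical depth, Q² T / (g A³) = 1, i.e. A³/T = Q²/g = 331²/32.2 = 3403.
At y = 4.66 ft: A³/T = 5318 — high.
At y = 2.95 ft: A³/T = 540.7 — low.
At y = 4.26 ft: A³/T = 3395 — ≈ 3403.

y_c = 4.26 ft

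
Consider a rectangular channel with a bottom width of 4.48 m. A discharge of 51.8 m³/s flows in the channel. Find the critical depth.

For a rectangular channel, critical depth y_c = (q²/g)^(1/3) where q = Q/b = 51.8/4.48 = 11.56 m²/s.
So y_c = (11.56²/9.81)^(1/3) = 2.39 m.

y_c = 2.39 m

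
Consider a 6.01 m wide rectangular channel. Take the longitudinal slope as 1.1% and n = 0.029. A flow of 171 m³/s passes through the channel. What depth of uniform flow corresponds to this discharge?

y_n = 5.14 m

Manning's equation rearranged: A R^(2/3) = nQ / (1·√S) = 0.029 × 171 / (√0.011) = 47.28.
Trying y = 6.48 m: A R^(2/3) = 62.91 — high.
Trying y = 4.59 m: A R^(2/3) = 41.06 — low.
Trying y = 5.14 m: A R^(2/3) = 47.33 — matches.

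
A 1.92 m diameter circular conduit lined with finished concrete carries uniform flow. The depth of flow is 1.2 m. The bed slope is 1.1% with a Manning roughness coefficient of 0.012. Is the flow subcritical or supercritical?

supercritical

For a circular section of diameter D = 1.92 m at depth y = 1.2 m, the central angle is θ = 2 arccos(1 − 2y/D) = 3.647 rad. Then A = (D²/8)(θ − sin θ) = 1.904 m² and P = Dθ/2 = 3.501 m.
Hydraulic radius R = A/P = 1.904/3.501 = 0.5437 m.
V = (1/n) R^(2/3) √S = (1/0.012) × 0.5437^(2/3) × √0.011 = 5.822 m/s. Hydraulic depth D_h = A/T = 1.904/1.859 = 1.024 m.
Froude number Fr = V/√(g·D_h) = 5.822/√(9.81×1.024) = 1.84, which is greater than 1, so the flow is supercritical.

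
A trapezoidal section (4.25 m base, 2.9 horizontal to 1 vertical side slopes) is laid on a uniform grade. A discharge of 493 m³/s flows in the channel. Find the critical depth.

y_c = 5 m

At critical depth, Q² T / (g A³) = 1, i.e. A³/T = Q²/g = 493²/9.81 = 24780.
Try y = 6.11 m: A³/T = 60940 — high.
Try y = 3.49 m: A³/T = 5151 — low.
Try y = 5 m: A³/T = 24780 — matches.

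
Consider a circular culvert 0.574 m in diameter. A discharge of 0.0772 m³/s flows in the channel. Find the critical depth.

At critical depth, Q² T / (g A³) = 1, i.e. A³/T = Q²/g = 0.0772²/9.81 = 0.0006075.
At y = 0.155 m: A³/T = 0.0003516 — low.
At y = 0.205 m: A³/T = 0.001038 — high.
At y = 0.178 m: A³/T = 0.0006015 — ≈ 0.0006075.

y_c = 0.178 m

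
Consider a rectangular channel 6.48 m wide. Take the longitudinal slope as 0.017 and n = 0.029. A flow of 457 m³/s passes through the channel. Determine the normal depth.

Manning's equation rearranged: A R^(2/3) = nQ / (1·√S) = 0.029 × 457 / (√0.017) = 101.6.
Trying y = 7.17 m: A R^(2/3) = 79.34 — short.
Trying y = 8.82 m: A R^(2/3) = 101.6 — matches.

y_n = 8.82 m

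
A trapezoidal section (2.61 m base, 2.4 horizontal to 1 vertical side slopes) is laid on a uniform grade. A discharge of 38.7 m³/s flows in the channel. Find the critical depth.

At critical depth, Q² T / (g A³) = 1, i.e. A³/T = Q²/g = 38.7²/9.81 = 152.7.
Trying y = 1.34 m: A³/T = 52.62 — low.
Trying y = 2.14 m: A³/T = 353.6 — high.
Trying y = 1.75 m: A³/T = 153.7 — matches.

y_c = 1.75 m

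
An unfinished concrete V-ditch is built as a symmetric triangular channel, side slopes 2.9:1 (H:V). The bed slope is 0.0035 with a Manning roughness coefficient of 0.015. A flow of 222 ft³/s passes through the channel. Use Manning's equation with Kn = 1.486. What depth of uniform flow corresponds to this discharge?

y_n = 3.16 ft

Manning's equation rearranged: A R^(2/3) = nQ / (1.486·√S) = 0.015 × 222 / (1.486 × √0.0035) = 37.88.
At y = 2.59 ft: A R^(2/3) = 22.26 — short.
At y = 3.92 ft: A R^(2/3) = 67.23 — over.
At y = 3.16 ft: A R^(2/3) = 37.84 — ≈ 37.88.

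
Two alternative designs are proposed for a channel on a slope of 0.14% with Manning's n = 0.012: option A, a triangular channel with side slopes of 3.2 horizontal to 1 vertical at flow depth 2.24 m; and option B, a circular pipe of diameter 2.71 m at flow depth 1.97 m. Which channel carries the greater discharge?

Channel A: For a triangular section with side slope z = 3.2: A = zy² = 3.2×2.24² = 16.06 m²; P = 2y√(1+z²) = 2×2.24×3.353 = 15.02 m. Hydraulic radius R = A/P = 16.06/15.02 = 1.069 m. Q_A = (1/0.012)·16.06·1.069^(2/3)·√0.0014 = 52.34 m³/s.
Channel B: For a circular section of diameter D = 2.71 m at depth y = 1.97 m, the central angle is θ = 2 arccos(1 − 2y/D) = 4.084 rad. Then A = (D²/8)(θ − sin θ) = 4.492 m² and P = Dθ/2 = 5.534 m. Hydraulic radius R = A/P = 4.492/5.534 = 0.8117 m. Q_B = (1/0.012)·4.492·0.8117^(2/3)·√0.0014 = 12.19 m³/s.
Q_A = 52.34 m³/s vs Q_B = 12.19 m³/s, so channel A carries more.

channel A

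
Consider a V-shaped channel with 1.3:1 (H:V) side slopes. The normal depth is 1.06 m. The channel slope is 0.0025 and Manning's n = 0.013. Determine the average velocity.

For a triangular section with side slope z = 1.3: A = zy² = 1.3×1.06² = 1.461 m²; P = 2y√(1+z²) = 2×1.06×1.64 = 3.477 m.
Hydraulic radius R = A/P = 1.461/3.477 = 0.4201 m.
From Manning's equation, V = (1/n) R^(2/3) S^(1/2) = (1/0.013) × 0.4201^(2/3) × 0.0025^(1/2) = 2.16 m/s.

V = 2.16 m/s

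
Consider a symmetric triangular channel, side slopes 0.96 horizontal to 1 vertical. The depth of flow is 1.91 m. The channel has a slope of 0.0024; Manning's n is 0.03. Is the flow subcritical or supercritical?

For a triangular section with side slope z = 0.96: A = zy² = 0.96×1.91² = 3.502 m²; P = 2y√(1+z²) = 2×1.91×1.386 = 5.295 m.
Hydraulic radius R = A/P = 3.502/5.295 = 0.6614 m.
V = (1/n) R^(2/3) √S = (1/0.03) × 0.6614^(2/3) × √0.0024 = 1.24 m/s. Hydraulic depth D_h = A/T = 3.502/3.667 = 0.955 m.
Froude number Fr = V/√(g·D_h) = 1.24/√(9.81×0.955) = 0.405, which is less than 1, so the flow is subcritical.

subcritical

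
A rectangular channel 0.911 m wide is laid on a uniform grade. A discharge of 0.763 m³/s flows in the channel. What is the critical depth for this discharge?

y_c = 0.415 m

For a rectangular channel, critical depth y_c = (q²/g)^(1/3) where q = Q/b = 0.763/0.911 = 0.8375 m²/s.
So y_c = (0.8375²/9.81)^(1/3) = 0.415 m.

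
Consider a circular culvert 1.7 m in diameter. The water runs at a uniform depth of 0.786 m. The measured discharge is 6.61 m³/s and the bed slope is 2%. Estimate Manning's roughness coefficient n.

For a circular section of diameter D = 1.7 m at depth y = 0.786 m, the central angle is θ = 2 arccos(1 − 2y/D) = 2.991 rad. Then A = (D²/8)(θ − sin θ) = 1.026 m² and P = Dθ/2 = 2.542 m.
Hydraulic radius R = A/P = 1.026/2.542 = 0.4037 m.
Rearranging Manning's equation: n = (1/Q) A R^(2/3) S^(1/2) = (1/6.61) × 1.026 × 0.4037^(2/3) × √0.02 = 0.012.

n = 0.012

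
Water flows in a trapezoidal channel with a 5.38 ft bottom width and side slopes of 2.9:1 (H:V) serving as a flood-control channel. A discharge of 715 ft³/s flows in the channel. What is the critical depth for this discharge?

At critical depth, Q² T / (g A³) = 1, i.e. A³/T = Q²/g = 715²/32.2 = 15880.
At y = 5.43 ft: A³/T = 40940 — too large.
At y = 3.04 ft: A³/T = 3493 — too small.
At y = 4.36 ft: A³/T = 15820 — matches.

y_c = 4.36 ft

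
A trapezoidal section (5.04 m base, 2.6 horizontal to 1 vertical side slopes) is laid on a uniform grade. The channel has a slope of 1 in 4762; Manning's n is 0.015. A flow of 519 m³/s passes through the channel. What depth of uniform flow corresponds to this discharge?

Manning's equation rearranged: A R^(2/3) = nQ / (1·√S) = 0.015 × 519 / (√0.00021) = 537.2.
Trying y = 8.81 m: A R^(2/3) = 675.9 — high.
Trying y = 5.81 m: A R^(2/3) = 250.4 — low.
Trying y = 8.01 m: A R^(2/3) = 536.9 — close enough.

y_n = 8.01 m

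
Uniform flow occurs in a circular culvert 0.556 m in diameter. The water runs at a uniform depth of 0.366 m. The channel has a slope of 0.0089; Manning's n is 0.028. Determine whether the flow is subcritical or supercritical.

For a circular section of diameter D = 0.556 m at depth y = 0.366 m, the central angle is θ = 2 arccos(1 − 2y/D) = 3.786 rad. Then A = (D²/8)(θ − sin θ) = 0.1695 m² and P = Dθ/2 = 1.052 m.
Hydraulic radius R = A/P = 0.1695/1.052 = 0.161 m.
V = (1/n) R^(2/3) √S = (1/0.028) × 0.161^(2/3) × √0.0089 = 0.9973 m/s. Hydraulic depth D_h = A/T = 0.1695/0.5274 = 0.3214 m.
Froude number Fr = V/√(g·D_h) = 0.9973/√(9.81×0.3214) = 0.562, which is less than 1, so the flow is subcritical.

subcritical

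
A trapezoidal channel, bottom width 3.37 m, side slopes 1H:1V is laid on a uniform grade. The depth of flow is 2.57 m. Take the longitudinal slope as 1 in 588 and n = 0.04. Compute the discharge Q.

Q = 20 m³/s

With bottom width b = 3.37 m and side slope z = 1: A = (b + zy)y = (3.37 + 1×2.57)×2.57 = 15.27 m²; P = b + 2y√(1+z²) = 3.37 + 2×2.57×1.414 = 10.64 m.
Hydraulic radius R = A/P = 15.27/10.64 = 1.435 m.
Manning's equation: Q = (1/n) A R^(2/3) S^(1/2) = (1/0.04) × 15.27 × 1.435^(2/3) × 0.001701^(1/2) = 20 m³/s.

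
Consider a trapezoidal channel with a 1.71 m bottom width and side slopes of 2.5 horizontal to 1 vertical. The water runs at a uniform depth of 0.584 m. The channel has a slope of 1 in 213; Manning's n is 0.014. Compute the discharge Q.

Q = 4.76 m³/s

With bottom width b = 1.71 m and side slope z = 2.5: A = (b + zy)y = (1.71 + 2.5×0.584)×0.584 = 1.851 m²; P = b + 2y√(1+z²) = 1.71 + 2×0.584×2.693 = 4.855 m.
Hydraulic radius R = A/P = 1.851/4.855 = 0.3813 m.
Manning's equation: Q = (1/n) A R^(2/3) S^(1/2) = (1/0.014) × 1.851 × 0.3813^(2/3) × 0.004695^(1/2) = 4.76 m³/s.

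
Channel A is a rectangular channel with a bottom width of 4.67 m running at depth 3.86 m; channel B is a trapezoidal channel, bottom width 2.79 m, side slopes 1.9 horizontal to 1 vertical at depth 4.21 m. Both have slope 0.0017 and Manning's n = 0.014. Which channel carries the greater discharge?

Channel A: Flow area A = b·y = 4.67 × 3.86 = 18.03 m². Wetted perimeter P = b + 2y = 4.67 + 2×3.86 = 12.39 m. Hydraulic radius R = A/P = 18.03/12.39 = 1.455 m. Q_A = (1/0.014)·18.03·1.455^(2/3)·√0.0017 = 68.16 m³/s.
Channel B: With bottom width b = 2.79 m and side slope z = 1.9: A = (b + zy)y = (2.79 + 1.9×4.21)×4.21 = 45.42 m²; P = b + 2y√(1+z²) = 2.79 + 2×4.21×2.147 = 20.87 m. Hydraulic radius R = A/P = 45.42/20.87 = 2.177 m. Q_B = (1/0.014)·45.42·2.177^(2/3)·√0.0017 = 224.7 m³/s.
Q_A = 68.16 m³/s vs Q_B = 224.7 m³/s, so channel B carries more.

channel B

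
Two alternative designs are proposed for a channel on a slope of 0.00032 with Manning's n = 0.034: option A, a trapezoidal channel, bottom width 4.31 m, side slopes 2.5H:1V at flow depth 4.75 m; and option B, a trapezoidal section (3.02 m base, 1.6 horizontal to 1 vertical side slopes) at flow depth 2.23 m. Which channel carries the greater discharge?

channel A

Channel A: With bottom width b = 4.31 m and side slope z = 2.5: A = (b + zy)y = (4.31 + 2.5×4.75)×4.75 = 76.88 m²; P = b + 2y√(1+z²) = 4.31 + 2×4.75×2.693 = 29.89 m. Hydraulic radius R = A/P = 76.88/29.89 = 2.572 m. Q_A = (1/0.034)·76.88·2.572^(2/3)·√0.00032 = 75.93 m³/s.
Channel B: With bottom width b = 3.02 m and side slope z = 1.6: A = (b + zy)y = (3.02 + 1.6×2.23)×2.23 = 14.69 m²; P = b + 2y√(1+z²) = 3.02 + 2×2.23×1.887 = 11.44 m. Hydraulic radius R = A/P = 14.69/11.44 = 1.285 m. Q_B = (1/0.034)·14.69·1.285^(2/3)·√0.00032 = 9.135 m³/s.
Q_A = 75.93 m³/s vs Q_B = 9.135 m³/s, so channel A carries more.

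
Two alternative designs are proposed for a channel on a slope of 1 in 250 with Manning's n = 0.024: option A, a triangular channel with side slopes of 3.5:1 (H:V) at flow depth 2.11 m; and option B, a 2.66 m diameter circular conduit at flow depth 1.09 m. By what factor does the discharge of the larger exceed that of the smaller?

Channel A: For a triangular section with side slope z = 3.5: A = zy² = 3.5×2.11² = 15.58 m²; P = 2y√(1+z²) = 2×2.11×3.64 = 15.36 m. Hydraulic radius R = A/P = 15.58/15.36 = 1.014 m. Q_A = (1/0.024)·15.58·1.014^(2/3)·√0.004 = 41.46 m³/s.
Channel B: For a circular section of diameter D = 2.66 m at depth y = 1.09 m, the central angle is θ = 2 arccos(1 − 2y/D) = 2.779 rad. Then A = (D²/8)(θ − sin θ) = 2.144 m² and P = Dθ/2 = 3.696 m. Hydraulic radius R = A/P = 2.144/3.696 = 0.58 m. Q_B = (1/0.024)·2.144·0.58^(2/3)·√0.004 = 3.929 m³/s.
The larger discharge is 41.46 m³/s and the smaller is 3.929 m³/s; the ratio is 10.6.

10.6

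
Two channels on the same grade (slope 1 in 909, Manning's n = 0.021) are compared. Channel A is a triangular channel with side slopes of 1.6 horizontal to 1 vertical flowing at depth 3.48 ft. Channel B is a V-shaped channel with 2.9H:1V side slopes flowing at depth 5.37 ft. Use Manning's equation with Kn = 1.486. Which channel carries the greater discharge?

channel B

Channel A: For a triangular section with side slope z = 1.6: A = zy² = 1.6×3.48² = 19.38 ft²; P = 2y√(1+z²) = 2×3.48×1.887 = 13.13 ft. Hydraulic radius R = A/P = 19.38/13.13 = 1.476 ft. Q_A = (1.486/0.021)·19.38·1.476^(2/3)·√0.0011 = 58.94 ft³/s.
Channel B: For a triangular section with side slope z = 2.9: A = zy² = 2.9×5.37² = 83.63 ft²; P = 2y√(1+z²) = 2×5.37×3.068 = 32.95 ft. Hydraulic radius R = A/P = 83.63/32.95 = 2.538 ft. Q_B = (1.486/0.021)·83.63·2.538^(2/3)·√0.0011 = 365.2 ft³/s.
Q_A = 58.94 ft³/s vs Q_B = 365.2 ft³/s, so channel B carries more.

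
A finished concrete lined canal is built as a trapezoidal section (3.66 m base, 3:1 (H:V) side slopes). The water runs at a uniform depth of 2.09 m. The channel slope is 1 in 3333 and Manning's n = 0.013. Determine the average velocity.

V = 1.53 m/s

With bottom width b = 3.66 m and side slope z = 3: A = (b + zy)y = (3.66 + 3×2.09)×2.09 = 20.75 m²; P = b + 2y√(1+z²) = 3.66 + 2×2.09×3.162 = 16.88 m.
Hydraulic radius R = A/P = 20.75/16.88 = 1.23 m.
From Manning's equation, V = (1/n) R^(2/3) S^(1/2) = (1/0.013) × 1.23^(2/3) × 0.0003^(1/2) = 1.53 m/s.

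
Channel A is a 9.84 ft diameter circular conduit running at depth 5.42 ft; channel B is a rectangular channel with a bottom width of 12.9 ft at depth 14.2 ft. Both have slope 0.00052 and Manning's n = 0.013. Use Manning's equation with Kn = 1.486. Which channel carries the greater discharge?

channel B

Channel A: For a circular section of diameter D = 9.84 ft at depth y = 5.42 ft, the central angle is θ = 2 arccos(1 − 2y/D) = 3.345 rad. Then A = (D²/8)(θ − sin θ) = 42.93 ft² and P = Dθ/2 = 16.46 ft. Hydraulic radius R = A/P = 42.93/16.46 = 2.609 ft. Q_A = (1.486/0.013)·42.93·2.609^(2/3)·√0.00052 = 212.1 ft³/s.
Channel B: Flow area A = b·y = 12.9 × 14.2 = 183.2 ft². Wetted perimeter P = b + 2y = 12.9 + 2×14.2 = 41.3 ft. Hydraulic radius R = A/P = 183.2/41.3 = 4.435 ft. Q_B = (1.486/0.013)·183.2·4.435^(2/3)·√0.00052 = 1289 ft³/s.
Q_A = 212.1 ft³/s vs Q_B = 1289 ft³/s, so channel B carries more.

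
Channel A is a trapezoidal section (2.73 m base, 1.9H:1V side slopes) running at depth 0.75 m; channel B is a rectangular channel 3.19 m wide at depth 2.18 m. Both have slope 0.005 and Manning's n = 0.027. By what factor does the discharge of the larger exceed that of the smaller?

Channel A: With bottom width b = 2.73 m and side slope z = 1.9: A = (b + zy)y = (2.73 + 1.9×0.75)×0.75 = 3.116 m²; P = b + 2y√(1+z²) = 2.73 + 2×0.75×2.147 = 5.951 m. Hydraulic radius R = A/P = 3.116/5.951 = 0.5237 m. Q_A = (1/0.027)·3.116·0.5237^(2/3)·√0.005 = 5.302 m³/s.
Channel B: Flow area A = b·y = 3.19 × 2.18 = 6.954 m². Wetted perimeter P = b + 2y = 3.19 + 2×2.18 = 7.55 m. Hydraulic radius R = A/P = 6.954/7.55 = 0.9211 m. Q_B = (1/0.027)·6.954·0.9211^(2/3)·√0.005 = 17.24 m³/s.
The larger discharge is 17.24 m³/s and the smaller is 5.302 m³/s; the ratio is 3.25.

3.25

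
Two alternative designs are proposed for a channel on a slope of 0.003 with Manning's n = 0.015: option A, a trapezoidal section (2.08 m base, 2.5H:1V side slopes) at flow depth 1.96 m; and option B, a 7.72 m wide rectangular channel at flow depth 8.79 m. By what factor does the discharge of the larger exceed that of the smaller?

9.08

Channel A: With bottom width b = 2.08 m and side slope z = 2.5: A = (b + zy)y = (2.08 + 2.5×1.96)×1.96 = 13.68 m²; P = b + 2y√(1+z²) = 2.08 + 2×1.96×2.693 = 12.63 m. Hydraulic radius R = A/P = 13.68/12.63 = 1.083 m. Q_A = (1/0.015)·13.68·1.083^(2/3)·√0.003 = 52.68 m³/s.
Channel B: Flow area A = b·y = 7.72 × 8.79 = 67.86 m². Wetted perimeter P = b + 2y = 7.72 + 2×8.79 = 25.3 m. Hydraulic radius R = A/P = 67.86/25.3 = 2.682 m. Q_B = (1/0.015)·67.86·2.682^(2/3)·√0.003 = 478.3 m³/s.
The larger discharge is 478.3 m³/s and the smaller is 52.68 m³/s; the ratio is 9.08.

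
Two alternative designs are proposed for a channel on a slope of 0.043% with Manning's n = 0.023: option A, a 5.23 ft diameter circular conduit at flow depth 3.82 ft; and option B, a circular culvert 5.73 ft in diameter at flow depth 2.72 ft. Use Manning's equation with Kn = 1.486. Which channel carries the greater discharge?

channel A

Channel A: For a circular section of diameter D = 5.23 ft at depth y = 3.82 ft, the central angle is θ = 2 arccos(1 − 2y/D) = 4.099 rad. Then A = (D²/8)(θ − sin θ) = 16.81 ft² and P = Dθ/2 = 10.72 ft. Hydraulic radius R = A/P = 16.81/10.72 = 1.568 ft. Q_A = (1.486/0.023)·16.81·1.568^(2/3)·√0.00043 = 30.41 ft³/s.
Channel B: For a circular section of diameter D = 5.73 ft at depth y = 2.72 ft, the central angle is θ = 2 arccos(1 − 2y/D) = 3.04 rad. Then A = (D²/8)(θ − sin θ) = 12.06 ft² and P = Dθ/2 = 8.711 ft. Hydraulic radius R = A/P = 12.06/8.711 = 1.385 ft. Q_B = (1.486/0.023)·12.06·1.385^(2/3)·√0.00043 = 20.08 ft³/s.
Q_A = 30.41 ft³/s vs Q_B = 20.08 ft³/s, so channel A carries more.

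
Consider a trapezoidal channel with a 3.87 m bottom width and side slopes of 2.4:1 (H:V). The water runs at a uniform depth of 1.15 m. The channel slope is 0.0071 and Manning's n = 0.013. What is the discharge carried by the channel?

With bottom width b = 3.87 m and side slope z = 2.4: A = (b + zy)y = (3.87 + 2.4×1.15)×1.15 = 7.624 m²; P = b + 2y√(1+z²) = 3.87 + 2×1.15×2.6 = 9.85 m.
Hydraulic radius R = A/P = 7.624/9.85 = 0.7741 m.
Manning's equation: Q = (1/n) A R^(2/3) S^(1/2) = (1/0.013) × 7.624 × 0.7741^(2/3) × 0.0071^(1/2) = 41.7 m³/s.

Q = 41.7 m³/s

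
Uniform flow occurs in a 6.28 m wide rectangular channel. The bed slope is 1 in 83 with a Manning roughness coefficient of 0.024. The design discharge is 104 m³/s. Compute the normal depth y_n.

y_n = 2.79 m

Manning's equation rearranged: A R^(2/3) = nQ / (1·√S) = 0.024 × 104 / (√0.01205) = 22.74.
Try y = 3.37 m: A R^(2/3) = 29.26 — over.
Try y = 1.96 m: A R^(2/3) = 13.95 — short.
Try y = 2.79 m: A R^(2/3) = 22.73 — ≈ 22.74.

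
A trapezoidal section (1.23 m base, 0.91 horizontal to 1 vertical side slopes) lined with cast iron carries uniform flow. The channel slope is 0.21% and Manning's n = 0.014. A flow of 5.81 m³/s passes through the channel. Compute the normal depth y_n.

y_n = 1.12 m

Manning's equation rearranged: A R^(2/3) = nQ / (1·√S) = 0.014 × 5.81 / (√0.0021) = 1.775.
Try y = 0.943 m: A R^(2/3) = 1.275 — too small.
Try y = 1.42 m: A R^(2/3) = 2.841 — too large.
Try y = 1.12 m: A R^(2/3) = 1.775 — ≈ 1.775.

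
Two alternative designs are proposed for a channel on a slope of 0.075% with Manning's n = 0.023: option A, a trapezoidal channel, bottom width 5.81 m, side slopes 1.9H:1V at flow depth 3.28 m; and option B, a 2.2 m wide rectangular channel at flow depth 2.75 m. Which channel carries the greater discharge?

channel A

Channel A: With bottom width b = 5.81 m and side slope z = 1.9: A = (b + zy)y = (5.81 + 1.9×3.28)×3.28 = 39.5 m²; P = b + 2y√(1+z²) = 5.81 + 2×3.28×2.147 = 19.89 m. Hydraulic radius R = A/P = 39.5/19.89 = 1.985 m. Q_A = (1/0.023)·39.5·1.985^(2/3)·√0.00075 = 74.29 m³/s.
Channel B: Flow area A = b·y = 2.2 × 2.75 = 6.05 m². Wetted perimeter P = b + 2y = 2.2 + 2×2.75 = 7.7 m. Hydraulic radius R = A/P = 6.05/7.7 = 0.7857 m. Q_B = (1/0.023)·6.05·0.7857^(2/3)·√0.00075 = 6.134 m³/s.
Q_A = 74.29 m³/s vs Q_B = 6.134 m³/s, so channel A carries more.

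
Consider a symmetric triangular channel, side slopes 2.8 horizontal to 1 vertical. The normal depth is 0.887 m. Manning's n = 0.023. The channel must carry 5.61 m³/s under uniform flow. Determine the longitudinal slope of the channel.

For a triangular section with side slope z = 2.8: A = zy² = 2.8×0.887² = 2.203 m²; P = 2y√(1+z²) = 2×0.887×2.973 = 5.274 m.
Hydraulic radius R = A/P = 2.203/5.274 = 0.4177 m.
From Manning's equation, S = [nQ / (1 A R^(2/3))]² = [0.023 × 5.61 / (1 × 2.203 × 0.4177^(2/3))]² = 0.011.

S = 0.011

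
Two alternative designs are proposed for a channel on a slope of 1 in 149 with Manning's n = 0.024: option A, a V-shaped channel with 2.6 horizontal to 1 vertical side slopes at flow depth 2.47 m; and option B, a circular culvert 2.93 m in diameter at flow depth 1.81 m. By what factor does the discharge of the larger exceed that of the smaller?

Channel A: For a triangular section with side slope z = 2.6: A = zy² = 2.6×2.47² = 15.86 m²; P = 2y√(1+z²) = 2×2.47×2.786 = 13.76 m. Hydraulic radius R = A/P = 15.86/13.76 = 1.153 m. Q_A = (1/0.024)·15.86·1.153^(2/3)·√0.006711 = 59.53 m³/s.
Channel B: For a circular section of diameter D = 2.93 m at depth y = 1.81 m, the central angle is θ = 2 arccos(1 − 2y/D) = 3.617 rad. Then A = (D²/8)(θ − sin θ) = 4.373 m² and P = Dθ/2 = 5.299 m. Hydraulic radius R = A/P = 4.373/5.299 = 0.8252 m. Q_B = (1/0.024)·4.373·0.8252^(2/3)·√0.006711 = 13.13 m³/s.
The larger discharge is 59.53 m³/s and the smaller is 13.13 m³/s; the ratio is 4.53.

4.53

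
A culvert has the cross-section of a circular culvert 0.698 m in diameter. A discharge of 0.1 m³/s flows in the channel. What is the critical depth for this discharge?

At critical depth, Q² T / (g A³) = 1, i.e. A³/T = Q²/g = 0.1²/9.81 = 0.001019.
Try y = 0.145 m: A³/T = 0.000336 — low.
Try y = 0.224 m: A³/T = 0.001826 — high.
Try y = 0.193 m: A³/T = 0.001025 — ≈ 0.001019.

y_c = 0.193 m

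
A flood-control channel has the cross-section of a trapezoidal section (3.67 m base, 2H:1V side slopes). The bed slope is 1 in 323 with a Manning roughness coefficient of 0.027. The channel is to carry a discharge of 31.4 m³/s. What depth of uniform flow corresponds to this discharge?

y_n = 1.87 m

Manning's equation rearranged: A R^(2/3) = nQ / (1·√S) = 0.027 × 31.4 / (√0.003096) = 15.24.
At y = 2.03 m: A R^(2/3) = 18.02 — too large.
At y = 1.33 m: A R^(2/3) = 7.704 — too small.
At y = 1.87 m: A R^(2/3) = 15.22 — matches.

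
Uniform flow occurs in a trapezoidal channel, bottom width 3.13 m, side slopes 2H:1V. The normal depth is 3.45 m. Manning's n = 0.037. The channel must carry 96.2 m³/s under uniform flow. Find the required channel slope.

S = 0.00461

With bottom width b = 3.13 m and side slope z = 2: A = (b + zy)y = (3.13 + 2×3.45)×3.45 = 34.6 m²; P = b + 2y√(1+z²) = 3.13 + 2×3.45×2.236 = 18.56 m.
Hydraulic radius R = A/P = 34.6/18.56 = 1.865 m.
From Manning's equation, S = [nQ / (1 A R^(2/3))]² = [0.037 × 96.2 / (1 × 34.6 × 1.865^(2/3))]² = 0.00461.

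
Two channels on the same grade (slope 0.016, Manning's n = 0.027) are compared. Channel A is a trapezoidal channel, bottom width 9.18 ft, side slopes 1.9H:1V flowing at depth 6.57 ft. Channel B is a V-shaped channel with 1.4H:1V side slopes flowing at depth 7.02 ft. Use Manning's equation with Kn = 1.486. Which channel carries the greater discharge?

Channel A: With bottom width b = 9.18 ft and side slope z = 1.9: A = (b + zy)y = (9.18 + 1.9×6.57)×6.57 = 142.3 ft²; P = b + 2y√(1+z²) = 9.18 + 2×6.57×2.147 = 37.39 ft. Hydraulic radius R = A/P = 142.3/37.39 = 3.806 ft. Q_A = (1.486/0.027)·142.3·3.806^(2/3)·√0.016 = 2415 ft³/s.
Channel B: For a triangular section with side slope z = 1.4: A = zy² = 1.4×7.02² = 68.99 ft²; P = 2y√(1+z²) = 2×7.02×1.72 = 24.16 ft. Hydraulic radius R = A/P = 68.99/24.16 = 2.856 ft. Q_B = (1.486/0.027)·68.99·2.856^(2/3)·√0.016 = 966.9 ft³/s.
Q_A = 2415 ft³/s vs Q_B = 966.9 ft³/s, so channel A carries more.

channel A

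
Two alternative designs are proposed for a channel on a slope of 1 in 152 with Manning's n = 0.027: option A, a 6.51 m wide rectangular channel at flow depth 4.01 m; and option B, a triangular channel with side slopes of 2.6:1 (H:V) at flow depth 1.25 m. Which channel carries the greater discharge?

channel A

Channel A: Flow area A = b·y = 6.51 × 4.01 = 26.11 m². Wetted perimeter P = b + 2y = 6.51 + 2×4.01 = 14.53 m. Hydraulic radius R = A/P = 26.11/14.53 = 1.797 m. Q_A = (1/0.027)·26.11·1.797^(2/3)·√0.006579 = 115.9 m³/s.
Channel B: For a triangular section with side slope z = 2.6: A = zy² = 2.6×1.25² = 4.062 m²; P = 2y√(1+z²) = 2×1.25×2.786 = 6.964 m. Hydraulic radius R = A/P = 4.062/6.964 = 0.5833 m. Q_B = (1/0.027)·4.062·0.5833^(2/3)·√0.006579 = 8.52 m³/s.
Q_A = 115.9 m³/s vs Q_B = 8.52 m³/s, so channel A carries more.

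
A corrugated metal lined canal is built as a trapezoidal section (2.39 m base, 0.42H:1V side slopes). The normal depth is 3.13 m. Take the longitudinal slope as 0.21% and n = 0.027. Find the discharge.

With bottom width b = 2.39 m and side slope z = 0.42: A = (b + zy)y = (2.39 + 0.42×3.13)×3.13 = 11.6 m²; P = b + 2y√(1+z²) = 2.39 + 2×3.13×1.085 = 9.18 m.
Hydraulic radius R = A/P = 11.6/9.18 = 1.263 m.
Manning's equation: Q = (1/n) A R^(2/3) S^(1/2) = (1/0.027) × 11.6 × 1.263^(2/3) × 0.0021^(1/2) = 23 m³/s.

Q = 23 m³/s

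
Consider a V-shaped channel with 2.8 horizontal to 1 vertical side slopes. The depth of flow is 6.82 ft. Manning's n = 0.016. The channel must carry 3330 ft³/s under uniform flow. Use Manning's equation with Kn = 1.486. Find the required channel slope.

S = 0.016

For a triangular section with side slope z = 2.8: A = zy² = 2.8×6.82² = 130.2 ft²; P = 2y√(1+z²) = 2×6.82×2.973 = 40.55 ft.
Hydraulic radius R = A/P = 130.2/40.55 = 3.211 ft.
From Manning's equation, S = [nQ / (1.486 A R^(2/3))]² = [0.016 × 3330 / (1.486 × 130.2 × 3.211^(2/3))]² = 0.016.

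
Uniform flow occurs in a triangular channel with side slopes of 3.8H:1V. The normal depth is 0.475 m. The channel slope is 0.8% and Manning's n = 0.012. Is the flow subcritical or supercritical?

For a triangular section with side slope z = 3.8: A = zy² = 3.8×0.475² = 0.8574 m²; P = 2y√(1+z²) = 2×0.475×3.929 = 3.733 m.
Hydraulic radius R = A/P = 0.8574/3.733 = 0.2297 m.
V = (1/n) R^(2/3) √S = (1/0.012) × 0.2297^(2/3) × √0.008 = 2.795 m/s. Hydraulic depth D_h = A/T = 0.8574/3.61 = 0.2375 m.
Froude number Fr = V/√(g·D_h) = 2.795/√(9.81×0.2375) = 1.83, which is greater than 1, so the flow is supercritical.

supercritical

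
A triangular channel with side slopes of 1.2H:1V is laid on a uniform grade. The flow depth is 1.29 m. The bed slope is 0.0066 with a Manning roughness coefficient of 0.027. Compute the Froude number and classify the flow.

subcritical

For a triangular section with side slope z = 1.2: A = zy² = 1.2×1.29² = 1.997 m²; P = 2y√(1+z²) = 2×1.29×1.562 = 4.03 m.
Hydraulic radius R = A/P = 1.997/4.03 = 0.4955 m.
V = (1/n) R^(2/3) √S = (1/0.027) × 0.4955^(2/3) × √0.0066 = 1.884 m/s. Hydraulic depth D_h = A/T = 1.997/3.096 = 0.645 m.
Froude number Fr = V/√(g·D_h) = 1.884/√(9.81×0.645) = 0.749, which is less than 1, so the flow is subcritical.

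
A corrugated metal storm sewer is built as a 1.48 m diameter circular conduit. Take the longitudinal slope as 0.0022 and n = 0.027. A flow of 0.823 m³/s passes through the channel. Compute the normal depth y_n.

y_n = 0.77 m

Manning's equation rearranged: A R^(2/3) = nQ / (1·√S) = 0.027 × 0.823 / (√0.0022) = 0.4738.
At y = 0.962 m: A R^(2/3) = 0.6707 — high.
At y = 0.77 m: A R^(2/3) = 0.474 — close enough.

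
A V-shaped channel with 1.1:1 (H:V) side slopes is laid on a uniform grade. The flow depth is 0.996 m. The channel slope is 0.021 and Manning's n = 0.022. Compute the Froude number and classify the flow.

supercritical

For a triangular section with side slope z = 1.1: A = zy² = 1.1×0.996² = 1.091 m²; P = 2y√(1+z²) = 2×0.996×1.487 = 2.961 m.
Hydraulic radius R = A/P = 1.091/2.961 = 0.3685 m.
V = (1/n) R^(2/3) √S = (1/0.022) × 0.3685^(2/3) × √0.021 = 3.386 m/s. Hydraulic depth D_h = A/T = 1.091/2.191 = 0.498 m.
Froude number Fr = V/√(g·D_h) = 3.386/√(9.81×0.498) = 1.53, which is greater than 1, so the flow is supercritical.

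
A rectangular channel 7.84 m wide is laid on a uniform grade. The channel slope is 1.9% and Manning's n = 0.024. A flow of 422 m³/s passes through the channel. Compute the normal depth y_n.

Manning's equation rearranged: A R^(2/3) = nQ / (1·√S) = 0.024 × 422 / (√0.019) = 73.48.
At y = 6 m: A R^(2/3) = 83.64 — too large.
At y = 5.42 m: A R^(2/3) = 73.5 — close enough.

y_n = 5.42 m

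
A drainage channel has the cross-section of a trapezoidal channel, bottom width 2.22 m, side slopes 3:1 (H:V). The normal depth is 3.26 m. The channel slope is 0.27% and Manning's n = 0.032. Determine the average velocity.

With bottom width b = 2.22 m and side slope z = 3: A = (b + zy)y = (2.22 + 3×3.26)×3.26 = 39.12 m²; P = b + 2y√(1+z²) = 2.22 + 2×3.26×3.162 = 22.84 m.
Hydraulic radius R = A/P = 39.12/22.84 = 1.713 m.
From Manning's equation, V = (1/n) R^(2/3) S^(1/2) = (1/0.032) × 1.713^(2/3) × 0.0027^(1/2) = 2.32 m/s.

V = 2.32 m/s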